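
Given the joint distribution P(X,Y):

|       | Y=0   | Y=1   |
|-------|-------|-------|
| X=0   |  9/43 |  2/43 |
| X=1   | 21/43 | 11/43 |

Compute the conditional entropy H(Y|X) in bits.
0.8659 bits

H(Y|X) = H(X,Y) - H(X)

H(X,Y) = -Σ_{x,y} P(x,y) log₂ P(x,y). Per-cell terms -P(x,y)·log₂P(x,y):
  X=0: 0.47226, 0.20587
  X=1: 0.50495, 0.50314
Sum of the 4 terms: H(X,Y) = 1.68622 bits

Marginal of X (row sums):
  P(X=0) = 9/43 + 2/43 = 11/43
  P(X=1) = 21/43 + 11/43 = 32/43
H(X) = -[(11/43)·log₂(11/43) + (32/43)·log₂(32/43)]
  = 0.50314 + 0.31722 = 0.82036 bits

H(Y|X) = H(X,Y) - H(X) = 1.68622 - 0.82036 = 0.8659 bits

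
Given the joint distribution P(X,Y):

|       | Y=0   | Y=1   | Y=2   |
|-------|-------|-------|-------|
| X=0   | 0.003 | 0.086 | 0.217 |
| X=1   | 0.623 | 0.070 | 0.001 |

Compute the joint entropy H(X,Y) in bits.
1.5117 bits

H(X,Y) = -Σ_{x,y} P(x,y) log₂ P(x,y). Per-cell terms -P(x,y)·log₂P(x,y):
  X=0: 0.0251, 0.3044, 0.4783
  X=1: 0.4253, 0.2686, 0.0100
Sum of the 6 terms: H(X,Y) = 1.5117 bits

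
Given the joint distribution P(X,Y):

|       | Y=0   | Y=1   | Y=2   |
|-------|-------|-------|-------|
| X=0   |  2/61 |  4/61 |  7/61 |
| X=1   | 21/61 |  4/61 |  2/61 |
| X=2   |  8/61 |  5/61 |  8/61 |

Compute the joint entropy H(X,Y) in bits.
2.7914 bits

H(X,Y) = -Σ_{x,y} P(x,y) log₂ P(x,y). Per-cell terms -P(x,y)·log₂P(x,y):
  X=0: 0.16166, 0.25775, 0.35842
  X=1: 0.52962, 0.25775, 0.16166
  X=2: 0.38436, 0.29580, 0.38436
Sum of the 9 terms: H(X,Y) = 2.7914 bits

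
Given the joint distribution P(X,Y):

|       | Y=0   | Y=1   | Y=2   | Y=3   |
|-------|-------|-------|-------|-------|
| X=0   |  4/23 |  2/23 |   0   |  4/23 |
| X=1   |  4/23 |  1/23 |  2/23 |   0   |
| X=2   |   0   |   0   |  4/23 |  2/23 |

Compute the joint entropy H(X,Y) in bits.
2.8714 bits

H(X,Y) = -Σ_{x,y} P(x,y) log₂ P(x,y). Per-cell terms -P(x,y)·log₂P(x,y):
  X=0: 0.43888, 0.30640, 0.00000, 0.43888
  X=1: 0.43888, 0.19668, 0.30640, 0.00000
  X=2: 0.00000, 0.00000, 0.43888, 0.30640
  (cells with P = 0 contribute 0)
Sum of the 12 terms: H(X,Y) = 2.8714 bits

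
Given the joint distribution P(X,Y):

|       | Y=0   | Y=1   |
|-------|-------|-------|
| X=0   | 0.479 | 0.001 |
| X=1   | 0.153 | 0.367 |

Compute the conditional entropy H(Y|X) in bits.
0.4649 bits

H(Y|X) = H(X,Y) - H(X)

H(X,Y) = -Σ_{x,y} P(x,y) log₂ P(x,y). Per-cell terms -P(x,y)·log₂P(x,y):
  X=0: 0.50865, 0.00997
  X=1: 0.41438, 0.53074
Sum of the 4 terms: H(X,Y) = 1.46374 bits

Marginal of X (row sums):
  P(X=0) = 0.479 + 0.001 = 0.480
  P(X=1) = 0.153 + 0.367 = 0.520
H(X) = -[0.480·log₂(0.480) + 0.520·log₂(0.520)]
  = 0.50827 + 0.49058 = 0.99885 bits

H(Y|X) = H(X,Y) - H(X) = 1.46374 - 0.99885 = 0.4649 bits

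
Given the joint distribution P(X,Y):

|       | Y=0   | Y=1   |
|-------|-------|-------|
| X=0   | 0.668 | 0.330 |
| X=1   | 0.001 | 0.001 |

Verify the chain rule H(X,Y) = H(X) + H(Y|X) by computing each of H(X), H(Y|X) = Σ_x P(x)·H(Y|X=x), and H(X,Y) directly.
H(X) = 0.0208 bits, H(Y|X) = 0.9158 bits, H(X,Y) = 0.9366 bits

Marginal of X (row sums):
  P(X=0) = 0.668 + 0.330 = 0.998
  P(X=1) = 0.001 + 0.001 = 0.002
H(X) = -[0.998·log₂(0.998) + 0.002·log₂(0.002)]
  = 0.0029 + 0.0179 = 0.0208 bits

H(Y|X) = Σ_x P(x)·H(Y|X=x):
  X=0: P(X=0) = 0.998, P(Y|X=0) = (334/499, 165/499) → H(Y|X=0) = 0.9156
  X=1: P(X=1) = 0.002, P(Y|X=1) = (1/2, 1/2) → H(Y|X=1) = 1.0000
H(Y|X) = 0.998·0.9156 + 0.002·1.0000 = 0.9158 bits

H(X,Y) = -Σ_{x,y} P(x,y) log₂ P(x,y). Per-cell terms -P(x,y)·log₂P(x,y):
  X=0: 0.3888, 0.5278
  X=1: 0.0100, 0.0100
Sum of the 4 terms: H(X,Y) = 0.9366 bits

Chain rule check:
  H(X) + H(Y|X) = 0.0208 + 0.9158 = 0.9366 bits
  H(X,Y) = 0.9366 bits
✓ Chain rule verified.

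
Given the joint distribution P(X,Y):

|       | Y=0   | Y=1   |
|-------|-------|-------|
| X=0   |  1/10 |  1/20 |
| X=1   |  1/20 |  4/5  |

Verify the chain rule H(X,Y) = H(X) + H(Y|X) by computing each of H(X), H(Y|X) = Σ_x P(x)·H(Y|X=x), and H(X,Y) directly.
H(X) = 0.6098 bits, H(Y|X) = 0.4121 bits, H(X,Y) = 1.0219 bits

Marginal of X (row sums):
  P(X=0) = 1/10 + 1/20 = 3/20
  P(X=1) = 1/20 + 4/5 = 17/20
H(X) = -[(3/20)·log₂(3/20) + (17/20)·log₂(17/20)]
  = 0.4105 + 0.1993 = 0.6098 bits

H(Y|X) = Σ_x P(x)·H(Y|X=x):
  X=0: P(X=0) = 3/20, P(Y|X=0) = (2/3, 1/3) → H(Y|X=0) = 0.9183
  X=1: P(X=1) = 17/20, P(Y|X=1) = (1/17, 16/17) → H(Y|X=1) = 0.3228
H(Y|X) = (3/20)·0.9183 + (17/20)·0.3228 = 0.4121 bits

H(X,Y) = -Σ_{x,y} P(x,y) log₂ P(x,y). Per-cell terms -P(x,y)·log₂P(x,y):
  X=0: 0.3322, 0.2161
  X=1: 0.2161, 0.2575
Sum of the 4 terms: H(X,Y) = 1.0219 bits

Chain rule check:
  H(X) + H(Y|X) = 0.6098 + 0.4121 = 1.0219 bits
  H(X,Y) = 1.0219 bits
✓ Chain rule verified.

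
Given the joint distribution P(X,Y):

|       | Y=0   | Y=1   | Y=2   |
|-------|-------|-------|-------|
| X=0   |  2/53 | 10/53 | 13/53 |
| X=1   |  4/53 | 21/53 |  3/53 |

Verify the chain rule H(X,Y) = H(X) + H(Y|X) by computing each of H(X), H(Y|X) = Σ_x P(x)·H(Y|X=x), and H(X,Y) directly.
H(X) = 0.9977 bits, H(Y|X) = 1.1771 bits, H(X,Y) = 2.1747 bits

Marginal of X (row sums):
  P(X=0) = 2/53 + 10/53 + 13/53 = 25/53
  P(X=1) = 4/53 + 21/53 + 3/53 = 28/53
H(X) = -[(25/53)·log₂(25/53) + (28/53)·log₂(28/53)]
  = 0.51135 + 0.48634 = 0.9977 bits

H(Y|X) = Σ_x P(x)·H(Y|X=x):
  X=0: P(X=0) = 25/53, P(Y|X=0) = (2/25, 2/5, 13/25) → H(Y|X=0) = 1.31086
  X=1: P(X=1) = 28/53, P(Y|X=1) = (1/7, 3/4, 3/28) → H(Y|X=1) = 1.05759
H(Y|X) = (25/53)·1.31086 + (28/53)·1.05759 = 1.1771 bits

H(X,Y) = -Σ_{x,y} P(x,y) log₂ P(x,y). Per-cell terms -P(x,y)·log₂P(x,y):
  X=0: 0.17841, 0.45396, 0.49731
  X=1: 0.28135, 0.52920, 0.23451
Sum of the 6 terms: H(X,Y) = 2.1747 bits

Chain rule check:
  H(X) + H(Y|X) = 0.9977 + 1.1771 = 2.1748 bits
  H(X,Y) = 2.1747 bits
✓ Chain rule verified (Δ = 0.0001 is 4-dp rounding noise: each of the three values was rounded independently).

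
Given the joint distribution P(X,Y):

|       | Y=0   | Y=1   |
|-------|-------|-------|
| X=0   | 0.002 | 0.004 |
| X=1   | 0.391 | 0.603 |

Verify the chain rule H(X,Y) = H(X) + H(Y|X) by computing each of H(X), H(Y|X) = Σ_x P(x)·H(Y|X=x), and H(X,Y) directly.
H(X) = 0.0529 bits, H(Y|X) = 0.9666 bits, H(X,Y) = 1.0196 bits

Marginal of X (row sums):
  P(X=0) = 0.002 + 0.004 = 0.006
  P(X=1) = 0.391 + 0.603 = 0.994
H(X) = -[0.006·log₂(0.006) + 0.994·log₂(0.994)]
  = 0.0443 + 0.0086 = 0.0529 bits

H(Y|X) = Σ_x P(x)·H(Y|X=x):
  X=0: P(X=0) = 0.006, P(Y|X=0) = (1/3, 2/3) → H(Y|X=0) = 0.9183
  X=1: P(X=1) = 0.994, P(Y|X=1) = (391/994, 603/994) → H(Y|X=1) = 0.9669
H(Y|X) = 0.006·0.9183 + 0.994·0.9669 = 0.9666 bits

H(X,Y) = -Σ_{x,y} P(x,y) log₂ P(x,y). Per-cell terms -P(x,y)·log₂P(x,y):
  X=0: 0.0179, 0.0319
  X=1: 0.5297, 0.4401
Sum of the 4 terms: H(X,Y) = 1.0196 bits

Chain rule check:
  H(X) + H(Y|X) = 0.0529 + 0.9666 = 1.0195 bits
  H(X,Y) = 1.0196 bits
✓ Chain rule verified (Δ = 0.0001 is 4-dp rounding noise: each of the three values was rounded independently).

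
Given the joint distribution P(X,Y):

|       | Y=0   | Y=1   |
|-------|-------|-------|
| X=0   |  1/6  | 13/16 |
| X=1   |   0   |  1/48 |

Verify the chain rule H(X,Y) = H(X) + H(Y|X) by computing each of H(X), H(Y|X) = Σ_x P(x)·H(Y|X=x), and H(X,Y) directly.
H(X) = 0.1461 bits, H(Y|X) = 0.6445 bits, H(X,Y) = 0.7906 bits

Marginal of X (row sums):
  P(X=0) = 1/6 + 13/16 = 47/48
  P(X=1) = 0 + 1/48 = 1/48
H(X) = -[(47/48)·log₂(47/48) + (1/48)·log₂(1/48)]
  = 0.0297 + 0.1164 = 0.1461 bits

H(Y|X) = Σ_x P(x)·H(Y|X=x):
  X=0: P(X=0) = 47/48, P(Y|X=0) = (8/47, 39/47) → H(Y|X=0) = 0.6582
  X=1: P(X=1) = 1/48, P(Y|X=1) = (0, 1) → H(Y|X=1) = 0.0000
H(Y|X) = (47/48)·0.6582 + (1/48)·0.0000 = 0.6445 bits

H(X,Y) = -Σ_{x,y} P(x,y) log₂ P(x,y). Per-cell terms -P(x,y)·log₂P(x,y):
  X=0: 0.4308, 0.2434
  X=1: 0.0000, 0.1164
  (cells with P = 0 contribute 0)
Sum of the 4 terms: H(X,Y) = 0.7906 bits

Chain rule check:
  H(X) + H(Y|X) = 0.1461 + 0.6445 = 0.7906 bits
  H(X,Y) = 0.7906 bits
✓ Chain rule verified.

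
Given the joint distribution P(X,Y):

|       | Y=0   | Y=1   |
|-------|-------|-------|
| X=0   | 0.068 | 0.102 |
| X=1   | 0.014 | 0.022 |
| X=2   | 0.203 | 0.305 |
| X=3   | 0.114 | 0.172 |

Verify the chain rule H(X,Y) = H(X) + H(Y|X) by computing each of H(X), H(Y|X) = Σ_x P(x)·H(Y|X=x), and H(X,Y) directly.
H(X) = 1.6201 bits, H(Y|X) = 0.9704 bits, H(X,Y) = 2.5904 bits

Marginal of X (row sums):
  P(X=0) = 0.068 + 0.102 = 0.170
  P(X=1) = 0.014 + 0.022 = 0.036
  P(X=2) = 0.203 + 0.305 = 0.508
  P(X=3) = 0.114 + 0.172 = 0.286
H(X) = -[0.170·log₂(0.170) + 0.036·log₂(0.036) + 0.508·log₂(0.508) + 0.286·log₂(0.286)]
  = 0.434587 + 0.172651 + 0.496367 + 0.516491 = 1.6201 bits

H(Y|X) = Σ_x P(x)·H(Y|X=x):
  X=0: P(X=0) = 0.170, P(Y|X=0) = (2/5, 3/5) → H(Y|X=0) = 0.970951
  X=1: P(X=1) = 0.036, P(Y|X=1) = (7/18, 11/18) → H(Y|X=1) = 0.964079
  X=2: P(X=2) = 0.508, P(Y|X=2) = (203/508, 305/508) → H(Y|X=2) = 0.970720
  X=3: P(X=3) = 0.286, P(Y|X=3) = (57/143, 86/143) → H(Y|X=3) = 0.970127
H(Y|X) = 0.170·0.970951 + 0.036·0.964079 + 0.508·0.970720 + 0.286·0.970127 = 0.9704 bits

H(X,Y) = -Σ_{x,y} P(x,y) log₂ P(x,y). Per-cell terms -P(x,y)·log₂P(x,y):
  X=0: 0.263726, 0.335923
  X=1: 0.086218, 0.121140
  X=2: 0.466991, 0.522501
  X=3: 0.357150, 0.436797
Sum of the 8 terms: H(X,Y) = 2.5904 bits

Chain rule check:
  H(X) + H(Y|X) = 1.6201 + 0.9704 = 2.5905 bits
  H(X,Y) = 2.5904 bits
✓ Chain rule verified (Δ = 0.0001 is 4-dp rounding noise: each of the three values was rounded independently).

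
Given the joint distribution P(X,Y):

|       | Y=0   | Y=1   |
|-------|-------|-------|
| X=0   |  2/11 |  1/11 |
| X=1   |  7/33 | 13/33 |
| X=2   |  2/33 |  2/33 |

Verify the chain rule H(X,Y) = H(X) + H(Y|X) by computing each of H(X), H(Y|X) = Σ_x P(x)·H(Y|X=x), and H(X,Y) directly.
H(X) = 1.3181 bits, H(Y|X) = 0.9378 bits, H(X,Y) = 2.2559 bits

Marginal of X (row sums):
  P(X=0) = 2/11 + 1/11 = 3/11
  P(X=1) = 7/33 + 13/33 = 20/33
  P(X=2) = 2/33 + 2/33 = 4/33
H(X) = -[(3/11)·log₂(3/11) + (20/33)·log₂(20/33) + (4/33)·log₂(4/33)]
  = 0.511219 + 0.437858 + 0.369017 = 1.3181 bits

H(Y|X) = Σ_x P(x)·H(Y|X=x):
  X=0: P(X=0) = 3/11, P(Y|X=0) = (2/3, 1/3) → H(Y|X=0) = 0.918296
  X=1: P(X=1) = 20/33, P(Y|X=1) = (7/20, 13/20) → H(Y|X=1) = 0.934068
  X=2: P(X=2) = 4/33, P(Y|X=2) = (1/2, 1/2) → H(Y|X=2) = 1.000000
H(Y|X) = (3/11)·0.918296 + (20/33)·0.934068 + (4/33)·1.000000 = 0.9378 bits

H(X,Y) = -Σ_{x,y} P(x,y) log₂ P(x,y). Per-cell terms -P(x,y)·log₂P(x,y):
  X=0: 0.447169, 0.314494
  X=1: 0.474523, 0.529437
  X=2: 0.245115, 0.245115
Sum of the 6 terms: H(X,Y) = 2.2559 bits

Chain rule check:
  H(X) + H(Y|X) = 1.3181 + 0.9378 = 2.2559 bits
  H(X,Y) = 2.2559 bits
✓ Chain rule verified.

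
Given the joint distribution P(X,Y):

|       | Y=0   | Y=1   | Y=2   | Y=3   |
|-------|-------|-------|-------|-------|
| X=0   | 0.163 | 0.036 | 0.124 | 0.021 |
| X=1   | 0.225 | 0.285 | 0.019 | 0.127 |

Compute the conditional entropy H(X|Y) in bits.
0.7114 bits

H(X|Y) = H(X,Y) - H(Y)

H(X,Y) = -Σ_{x,y} P(x,y) log₂ P(x,y). Per-cell terms -P(x,y)·log₂P(x,y):
  X=0: 0.42658, 0.17265, 0.37344, 0.11704
  X=1: 0.48420, 0.51613, 0.10864, 0.37809
Sum of the 8 terms: H(X,Y) = 2.5768 bits

Marginal of Y (column sums):
  P(Y=0) = 0.163 + 0.225 = 0.388
  P(Y=1) = 0.036 + 0.285 = 0.321
  P(Y=2) = 0.124 + 0.019 = 0.143
  P(Y=3) = 0.021 + 0.127 = 0.148
H(Y) = -[0.388·log₂(0.388) + 0.321·log₂(0.321) + 0.143·log₂(0.143) + 0.148·log₂(0.148)]
  = 0.52996 + 0.52623 + 0.40125 + 0.40794 = 1.8654 bits

H(X|Y) = H(X,Y) - H(Y) = 2.5768 - 1.8654 = 0.7114 bits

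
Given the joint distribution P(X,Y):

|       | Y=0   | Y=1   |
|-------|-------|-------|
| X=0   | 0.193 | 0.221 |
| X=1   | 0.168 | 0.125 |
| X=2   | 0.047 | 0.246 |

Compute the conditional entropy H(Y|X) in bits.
0.8872 bits

H(Y|X) = H(X,Y) - H(X)

H(X,Y) = -Σ_{x,y} P(x,y) log₂ P(x,y). Per-cell terms -P(x,y)·log₂P(x,y):
  X=0: 0.458052, 0.481312
  X=1: 0.432342, 0.375000
  X=2: 0.207326, 0.497724
Sum of the 6 terms: H(X,Y) = 2.45176 bits

Marginal of X (row sums):
  P(X=0) = 0.193 + 0.221 = 0.414
  P(X=1) = 0.168 + 0.125 = 0.293
  P(X=2) = 0.047 + 0.246 = 0.293
H(X) = -[0.414·log₂(0.414) + 0.293·log₂(0.293) + 0.293·log₂(0.293)]
  = 0.526731 + 0.518911 + 0.518911 = 1.56455 bits

H(Y|X) = H(X,Y) - H(X) = 2.45176 - 1.56455 = 0.8872 bits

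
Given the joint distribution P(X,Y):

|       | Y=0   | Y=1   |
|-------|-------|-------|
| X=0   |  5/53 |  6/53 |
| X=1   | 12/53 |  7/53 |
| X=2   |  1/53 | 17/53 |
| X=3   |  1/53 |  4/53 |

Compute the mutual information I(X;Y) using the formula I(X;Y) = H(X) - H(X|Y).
0.2215 bits

I(X;Y) = H(X) - H(X|Y)

Marginal of X (row sums):
  P(X=0) = 5/53 + 6/53 = 11/53
  P(X=1) = 12/53 + 7/53 = 19/53
  P(X=2) = 1/53 + 17/53 = 18/53
  P(X=3) = 1/53 + 4/53 = 5/53
H(X) = -[(11/53)·log₂(11/53) + (19/53)·log₂(19/53) + (18/53)·log₂(18/53) + (5/53)·log₂(5/53)]
  = 0.4708 + 0.5306 + 0.5291 + 0.3213 = 1.8518 bits

Marginal of Y (column sums):
  P(Y=0) = 5/53 + 12/53 + 1/53 + 1/53 = 19/53
  P(Y=1) = 6/53 + 7/53 + 17/53 + 4/53 = 34/53
H(X|Y) = Σ_y P(y)·H(X|Y=y):
  Y=0: P(Y=0) = 19/53, P(X|Y=0) = (5/19, 12/19, 1/19, 1/19) → H(X|Y=0) = 1.3727
  Y=1: P(Y=1) = 34/53, P(X|Y=1) = (3/17, 7/34, 1/2, 2/17) → H(X|Y=1) = 1.7743
H(X|Y) = (19/53)·1.3727 + (34/53)·1.7743 = 1.6303 bits

I(X;Y) = H(X) - H(X|Y) = 1.8518 - 1.6303 = 0.2215 bits

Cross-check via I(X;Y) = H(X) + H(Y) - H(X,Y): computing H(Y) from the column sums and H(X,Y) from the 8 cells in the same way gives H(Y) = 0.9414 bits and H(X,Y) = 2.5717 bits, so
I(X;Y) = 1.8518 + 0.9414 - 2.5717 = 0.2215 bits ✓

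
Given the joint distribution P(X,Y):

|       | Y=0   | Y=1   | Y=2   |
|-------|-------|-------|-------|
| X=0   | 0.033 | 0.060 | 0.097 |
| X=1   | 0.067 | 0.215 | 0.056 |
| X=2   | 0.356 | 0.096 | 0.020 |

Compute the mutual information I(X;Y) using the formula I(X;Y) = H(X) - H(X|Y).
0.3094 bits

I(X;Y) = H(X) - H(X|Y)

Marginal of X (row sums):
  P(X=0) = 0.033 + 0.060 + 0.097 = 0.190
  P(X=1) = 0.067 + 0.215 + 0.056 = 0.338
  P(X=2) = 0.356 + 0.096 + 0.020 = 0.472
H(X) = -[0.190·log₂(0.190) + 0.338·log₂(0.338) + 0.472·log₂(0.472)]
  = 0.45523 + 0.52894 + 0.51124 = 1.49541 bits

Marginal of Y (column sums):
  P(Y=0) = 0.033 + 0.067 + 0.356 = 0.456
  P(Y=1) = 0.060 + 0.215 + 0.096 = 0.371
  P(Y=2) = 0.097 + 0.056 + 0.020 = 0.173
H(X|Y) = Σ_y P(y)·H(X|Y=y):
  Y=0: P(Y=0) = 0.456, P(X|Y=0) = (11/152, 67/456, 89/114) → H(X|Y=0) = 0.95953
  Y=1: P(Y=1) = 0.371, P(X|Y=1) = (60/371, 215/371, 96/371) → H(X|Y=1) = 1.38586
  Y=2: P(Y=2) = 0.173, P(X|Y=2) = (97/173, 56/173, 20/173) → H(X|Y=2) = 1.35462
H(X|Y) = 0.456·0.95953 + 0.371·1.38586 + 0.173·1.35462 = 1.18605 bits

I(X;Y) = H(X) - H(X|Y) = 1.49541 - 1.18605 = 0.3094 bits

Cross-check via I(X;Y) = H(X) + H(Y) - H(X,Y): computing H(Y) from the column sums and H(X,Y) from the 9 cells in the same way gives H(Y) = 1.48521 bits and H(X,Y) = 2.67126 bits, so
I(X;Y) = 1.49541 + 1.48521 - 2.67126 = 0.3094 bits ✓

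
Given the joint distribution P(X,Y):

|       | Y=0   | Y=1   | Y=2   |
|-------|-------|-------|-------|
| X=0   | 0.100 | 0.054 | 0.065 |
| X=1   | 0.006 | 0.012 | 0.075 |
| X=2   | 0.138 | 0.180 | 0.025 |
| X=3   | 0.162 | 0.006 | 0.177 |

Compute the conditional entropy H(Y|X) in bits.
1.2439 bits

H(Y|X) = H(X,Y) - H(X)

H(X,Y) = -Σ_{x,y} P(x,y) log₂ P(x,y). Per-cell terms -P(x,y)·log₂P(x,y):
  X=0: 0.3322, 0.2274, 0.2563
  X=1: 0.0443, 0.0766, 0.2803
  X=2: 0.3943, 0.4453, 0.1330
  X=3: 0.4254, 0.0443, 0.4422
Sum of the 12 terms: H(X,Y) = 3.1016 bits

Marginal of X (row sums):
  P(X=0) = 0.100 + 0.054 + 0.065 = 0.219
  P(X=1) = 0.006 + 0.012 + 0.075 = 0.093
  P(X=2) = 0.138 + 0.180 + 0.025 = 0.343
  P(X=3) = 0.162 + 0.006 + 0.177 = 0.345
H(X) = -[0.219·log₂(0.219) + 0.093·log₂(0.093) + 0.343·log₂(0.343) + 0.345·log₂(0.345)]
  = 0.4798 + 0.3187 + 0.5295 + 0.5297 = 1.8577 bits

H(Y|X) = H(X,Y) - H(X) = 3.1016 - 1.8577 = 1.2439 bits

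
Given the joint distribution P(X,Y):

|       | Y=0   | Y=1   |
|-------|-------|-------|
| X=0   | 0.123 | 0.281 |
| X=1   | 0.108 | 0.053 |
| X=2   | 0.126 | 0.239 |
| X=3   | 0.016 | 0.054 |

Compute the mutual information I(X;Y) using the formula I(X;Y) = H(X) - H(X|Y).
0.0539 bits

I(X;Y) = H(X) - H(X|Y)

Marginal of X (row sums):
  P(X=0) = 0.123 + 0.281 = 0.404
  P(X=1) = 0.108 + 0.053 = 0.161
  P(X=2) = 0.126 + 0.239 = 0.365
  P(X=3) = 0.016 + 0.054 = 0.070
H(X) = -[0.404·log₂(0.404) + 0.161·log₂(0.161) + 0.365·log₂(0.365) + 0.070·log₂(0.070)]
  = 0.52826 + 0.42421 + 0.53072 + 0.26856 = 1.75175 bits

Marginal of Y (column sums):
  P(Y=0) = 0.123 + 0.108 + 0.126 + 0.016 = 0.373
  P(Y=1) = 0.281 + 0.053 + 0.239 + 0.054 = 0.627
H(X|Y) = Σ_y P(y)·H(X|Y=y):
  Y=0: P(Y=0) = 0.373, P(X|Y=0) = (123/373, 108/373, 126/373, 16/373) → H(X|Y=0) = 1.76932
  Y=1: P(Y=1) = 0.627, P(X|Y=1) = (281/627, 53/627, 239/627, 18/209) → H(X|Y=1) = 1.65528
H(X|Y) = 0.373·1.76932 + 0.627·1.65528 = 1.69782 bits

I(X;Y) = H(X) - H(X|Y) = 1.75175 - 1.69782 = 0.0539 bits

Cross-check via I(X;Y) = H(X) + H(Y) - H(X,Y): computing H(Y) from the column sums and H(X,Y) from the 8 cells in the same way gives H(Y) = 0.95295 bits and H(X,Y) = 2.65077 bits, so
I(X;Y) = 1.75175 + 0.95295 - 2.65077 = 0.0539 bits ✓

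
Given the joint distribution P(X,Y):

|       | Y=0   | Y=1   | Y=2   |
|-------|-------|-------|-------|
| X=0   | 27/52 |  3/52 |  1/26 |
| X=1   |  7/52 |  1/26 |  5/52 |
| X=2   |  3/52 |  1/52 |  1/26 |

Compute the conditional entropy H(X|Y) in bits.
1.1853 bits

H(X|Y) = H(X,Y) - H(Y)

H(X,Y) = -Σ_{x,y} P(x,y) log₂ P(x,y). Per-cell terms -P(x,y)·log₂P(x,y):
  X=0: 0.49096, 0.23743, 0.18079
  X=1: 0.38945, 0.18079, 0.32486
  X=2: 0.23743, 0.10962, 0.18079
Sum of the 9 terms: H(X,Y) = 2.3321 bits

Marginal of Y (column sums):
  P(Y=0) = 27/52 + 7/52 + 3/52 = 37/52
  P(Y=1) = 3/52 + 1/26 + 1/52 = 3/26
  P(Y=2) = 1/26 + 5/52 + 1/26 = 9/52
H(Y) = -[(37/52)·log₂(37/52) + (3/26)·log₂(3/26) + (9/52)·log₂(9/52)]
  = 0.34936 + 0.35948 + 0.43797 = 1.1468 bits

H(X|Y) = H(X,Y) - H(Y) = 2.3321 - 1.1468 = 1.1853 bits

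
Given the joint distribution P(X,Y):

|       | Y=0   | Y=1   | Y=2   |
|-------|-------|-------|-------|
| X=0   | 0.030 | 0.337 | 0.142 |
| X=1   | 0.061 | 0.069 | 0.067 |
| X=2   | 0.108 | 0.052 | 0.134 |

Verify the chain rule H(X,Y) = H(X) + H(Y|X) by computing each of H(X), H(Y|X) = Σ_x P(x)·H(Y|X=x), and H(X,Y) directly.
H(X) = 1.4769 bits, H(Y|X) = 1.3343 bits, H(X,Y) = 2.8112 bits

Marginal of X (row sums):
  P(X=0) = 0.030 + 0.337 + 0.142 = 0.509
  P(X=1) = 0.061 + 0.069 + 0.067 = 0.197
  P(X=2) = 0.108 + 0.052 + 0.134 = 0.294
H(X) = -[0.509·log₂(0.509) + 0.197·log₂(0.197) + 0.294·log₂(0.294)]
  = 0.49590 + 0.46172 + 0.51924 = 1.4769 bits

H(Y|X) = Σ_x P(x)·H(Y|X=x):
  X=0: P(X=0) = 0.509, P(Y|X=0) = (30/509, 337/509, 142/509) → H(Y|X=0) = 1.14844
  X=1: P(X=1) = 0.197, P(Y|X=1) = (61/197, 69/197, 67/197) → H(Y|X=1) = 1.58301
  X=2: P(X=2) = 0.294, P(Y|X=2) = (18/49, 26/147, 67/147) → H(Y|X=2) = 1.48945
H(Y|X) = 0.509·1.14844 + 0.197·1.58301 + 0.294·1.48945 = 1.3343 bits

H(X,Y) = -Σ_{x,y} P(x,y) log₂ P(x,y). Per-cell terms -P(x,y)·log₂P(x,y):
  X=0: 0.15177, 0.52881, 0.39988
  X=1: 0.24614, 0.26615, 0.26128
  X=2: 0.34678, 0.22180, 0.38856
Sum of the 9 terms: H(X,Y) = 2.8112 bits

Chain rule check:
  H(X) + H(Y|X) = 1.4769 + 1.3343 = 2.8112 bits
  H(X,Y) = 2.8112 bits
✓ Chain rule verified.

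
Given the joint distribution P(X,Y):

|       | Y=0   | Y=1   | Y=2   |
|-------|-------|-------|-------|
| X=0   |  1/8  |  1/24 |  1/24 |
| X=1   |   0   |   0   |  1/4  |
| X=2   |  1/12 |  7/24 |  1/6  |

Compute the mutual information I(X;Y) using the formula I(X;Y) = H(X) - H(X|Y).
0.4611 bits

I(X;Y) = H(X) - H(X|Y)

Marginal of X (row sums):
  P(X=0) = 1/8 + 1/24 + 1/24 = 5/24
  P(X=1) = 0 + 0 + 1/4 = 1/4
  P(X=2) = 1/12 + 7/24 + 1/6 = 13/24
H(X) = -[(5/24)·log₂(5/24) + (1/4)·log₂(1/4) + (13/24)·log₂(13/24)]
  = 0.471466 + 0.500000 + 0.479117 = 1.45058 bits

Marginal of Y (column sums):
  P(Y=0) = 1/8 + 0 + 1/12 = 5/24
  P(Y=1) = 1/24 + 0 + 7/24 = 1/3
  P(Y=2) = 1/24 + 1/4 + 1/6 = 11/24
H(X|Y) = Σ_y P(y)·H(X|Y=y):
  Y=0: P(Y=0) = 5/24, P(X|Y=0) = (3/5, 0, 2/5) → H(X|Y=0) = 0.970951
  Y=1: P(Y=1) = 1/3, P(X|Y=1) = (1/8, 0, 7/8) → H(X|Y=1) = 0.543564
  Y=2: P(Y=2) = 11/24, P(X|Y=2) = (1/11, 6/11, 4/11) → H(X|Y=2) = 1.322179
H(X|Y) = (5/24)·0.970951 + (1/3)·0.543564 + (11/24)·1.322179 = 0.98947 bits

I(X;Y) = H(X) - H(X|Y) = 1.45058 - 0.98947 = 0.4611 bits

Cross-check via I(X;Y) = H(X) + H(Y) - H(X,Y): computing H(Y) from the column sums and H(X,Y) from the 9 cells in the same way gives H(Y) = 1.51565 bits and H(X,Y) = 2.50512 bits, so
I(X;Y) = 1.45058 + 1.51565 - 2.50512 = 0.4611 bits ✓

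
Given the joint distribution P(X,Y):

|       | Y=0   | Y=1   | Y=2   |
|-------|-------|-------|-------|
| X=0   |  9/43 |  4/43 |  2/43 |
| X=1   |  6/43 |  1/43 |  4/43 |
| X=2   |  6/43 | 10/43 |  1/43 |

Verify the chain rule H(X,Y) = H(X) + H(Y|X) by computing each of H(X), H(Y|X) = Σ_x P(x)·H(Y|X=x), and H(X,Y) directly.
H(X) = 1.5625 bits, H(Y|X) = 1.2878 bits, H(X,Y) = 2.8503 bits

Marginal of X (row sums):
  P(X=0) = 9/43 + 4/43 + 2/43 = 15/43
  P(X=1) = 6/43 + 1/43 + 4/43 = 11/43
  P(X=2) = 6/43 + 10/43 + 1/43 = 17/43
H(X) = -[(15/43)·log₂(15/43) + (11/43)·log₂(11/43) + (17/43)·log₂(17/43)]
  = 0.530014 + 0.503143 + 0.529294 = 1.5625 bits

H(Y|X) = Σ_x P(x)·H(Y|X=x):
  X=0: P(X=0) = 15/43, P(Y|X=0) = (3/5, 4/15, 2/15) → H(Y|X=0) = 1.338269
  X=1: P(X=1) = 11/43, P(Y|X=1) = (6/11, 1/11, 4/11) → H(Y|X=1) = 1.322179
  X=2: P(X=2) = 17/43, P(Y|X=2) = (6/17, 10/17, 1/17) → H(Y|X=2) = 1.221048
H(Y|X) = (15/43)·1.338269 + (11/43)·1.322179 + (17/43)·1.221048 = 1.2878 bits

H(X,Y) = -Σ_{x,y} P(x,y) log₂ P(x,y). Per-cell terms -P(x,y)·log₂P(x,y):
  X=0: 0.472257, 0.318722, 0.205873
  X=1: 0.396461, 0.126192, 0.318722
  X=2: 0.396461, 0.489381, 0.126192
Sum of the 9 terms: H(X,Y) = 2.8503 bits

Chain rule check:
  H(X) + H(Y|X) = 1.5625 + 1.2878 = 2.8503 bits
  H(X,Y) = 2.8503 bits
✓ Chain rule verified.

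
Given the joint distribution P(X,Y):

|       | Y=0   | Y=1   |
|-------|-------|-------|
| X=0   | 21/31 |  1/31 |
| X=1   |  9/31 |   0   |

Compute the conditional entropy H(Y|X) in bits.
0.1893 bits

H(Y|X) = H(X,Y) - H(X)

H(X,Y) = -Σ_{x,y} P(x,y) log₂ P(x,y). Per-cell terms -P(x,y)·log₂P(x,y):
  X=0: 0.3806276, 0.1598128
  X=1: 0.5180143, 0.0000000
  (cells with P = 0 contribute 0)
Sum of the 4 terms: H(X,Y) = 1.058455 bits

Marginal of X (row sums):
  P(X=0) = 21/31 + 1/31 = 22/31
  P(X=1) = 9/31 + 0 = 9/31
H(X) = -[(22/31)·log₂(22/31) + (9/31)·log₂(9/31)]
  = 0.3511233 + 0.5180143 = 0.869138 bits

H(Y|X) = H(X,Y) - H(X) = 1.058455 - 0.869138 = 0.1893 bits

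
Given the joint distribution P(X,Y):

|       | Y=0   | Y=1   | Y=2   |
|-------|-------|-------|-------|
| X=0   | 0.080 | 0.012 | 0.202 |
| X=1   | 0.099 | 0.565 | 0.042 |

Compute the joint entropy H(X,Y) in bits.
1.8220 bits

H(X,Y) = -Σ_{x,y} P(x,y) log₂ P(x,y). Per-cell terms -P(x,y)·log₂P(x,y):
  X=0: 0.2915, 0.0766, 0.4661
  X=1: 0.3303, 0.4654, 0.1921
Sum of the 6 terms: H(X,Y) = 1.8220 bits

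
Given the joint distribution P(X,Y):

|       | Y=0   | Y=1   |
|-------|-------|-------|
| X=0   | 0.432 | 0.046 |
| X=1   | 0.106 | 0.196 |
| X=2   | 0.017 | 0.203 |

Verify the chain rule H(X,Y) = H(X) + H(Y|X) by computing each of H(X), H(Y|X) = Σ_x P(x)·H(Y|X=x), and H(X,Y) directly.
H(X) = 1.5113 bits, H(Y|X) = 0.5871 bits, H(X,Y) = 2.0984 bits

Marginal of X (row sums):
  P(X=0) = 0.432 + 0.046 = 0.478
  P(X=1) = 0.106 + 0.196 = 0.302
  P(X=2) = 0.017 + 0.203 = 0.220
H(X) = -[0.478·log₂(0.478) + 0.302·log₂(0.302) + 0.220·log₂(0.220)]
  = 0.50903 + 0.52167 + 0.48057 = 1.5113 bits

H(Y|X) = Σ_x P(x)·H(Y|X=x):
  X=0: P(X=0) = 0.478, P(Y|X=0) = (216/239, 23/239) → H(Y|X=0) = 0.45694
  X=1: P(X=1) = 0.302, P(Y|X=1) = (53/151, 98/151) → H(Y|X=1) = 0.93495
  X=2: P(X=2) = 0.220, P(Y|X=2) = (17/220, 203/220) → H(Y|X=2) = 0.39250
H(Y|X) = 0.478·0.45694 + 0.302·0.93495 + 0.220·0.39250 = 0.5871 bits

H(X,Y) = -Σ_{x,y} P(x,y) log₂ P(x,y). Per-cell terms -P(x,y)·log₂P(x,y):
  X=0: 0.52311, 0.20434
  X=1: 0.34321, 0.46081
  X=2: 0.09993, 0.46699
Sum of the 6 terms: H(X,Y) = 2.0984 bits

Chain rule check:
  H(X) + H(Y|X) = 1.5113 + 0.5871 = 2.0984 bits
  H(X,Y) = 2.0984 bits
✓ Chain rule verified.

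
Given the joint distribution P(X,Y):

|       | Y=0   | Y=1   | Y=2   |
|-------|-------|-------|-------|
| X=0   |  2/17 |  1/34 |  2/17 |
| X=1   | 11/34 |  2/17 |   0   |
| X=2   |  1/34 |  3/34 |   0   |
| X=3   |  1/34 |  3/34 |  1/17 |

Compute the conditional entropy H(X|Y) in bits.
1.4555 bits

H(X|Y) = H(X,Y) - H(Y)

H(X,Y) = -Σ_{x,y} P(x,y) log₂ P(x,y). Per-cell terms -P(x,y)·log₂P(x,y):
  X=0: 0.36323, 0.14963, 0.36323
  X=1: 0.52672, 0.36323, 0.00000
  X=2: 0.14963, 0.30904, 0.00000
  X=3: 0.14963, 0.30904, 0.24044
  (cells with P = 0 contribute 0)
Sum of the 12 terms: H(X,Y) = 2.9238 bits

Marginal of Y (column sums):
  P(Y=0) = 2/17 + 11/34 + 1/34 + 1/34 = 1/2
  P(Y=1) = 1/34 + 2/17 + 3/34 + 3/34 = 11/34
  P(Y=2) = 2/17 + 0 + 0 + 1/17 = 3/17
H(Y) = -[(1/2)·log₂(1/2) + (11/34)·log₂(11/34) + (3/17)·log₂(3/17)]
  = 0.50000 + 0.52672 + 0.44162 = 1.4683 bits

H(X|Y) = H(X,Y) - H(Y) = 2.9238 - 1.4683 = 1.4555 bits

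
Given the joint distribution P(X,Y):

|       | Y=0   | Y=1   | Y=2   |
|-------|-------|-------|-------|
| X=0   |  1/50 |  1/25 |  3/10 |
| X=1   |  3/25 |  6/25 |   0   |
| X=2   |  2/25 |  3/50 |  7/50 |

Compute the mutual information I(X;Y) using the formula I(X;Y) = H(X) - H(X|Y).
0.4933 bits

I(X;Y) = H(X) - H(X|Y)

Marginal of X (row sums):
  P(X=0) = 1/50 + 1/25 + 3/10 = 9/25
  P(X=1) = 3/25 + 6/25 + 0 = 9/25
  P(X=2) = 2/25 + 3/50 + 7/50 = 7/25
H(X) = -[(9/25)·log₂(9/25) + (9/25)·log₂(9/25) + (7/25)·log₂(7/25)]
  = 0.53062 + 0.53062 + 0.51422 = 1.5755 bits

Marginal of Y (column sums):
  P(Y=0) = 1/50 + 3/25 + 2/25 = 11/50
  P(Y=1) = 1/25 + 6/25 + 3/50 = 17/50
  P(Y=2) = 3/10 + 0 + 7/50 = 11/25
H(X|Y) = Σ_y P(y)·H(X|Y=y):
  Y=0: P(Y=0) = 11/50, P(X|Y=0) = (1/11, 6/11, 4/11) → H(X|Y=0) = 1.32218
  Y=1: P(Y=1) = 17/50, P(X|Y=1) = (2/17, 12/17, 3/17) → H(X|Y=1) = 1.15955
  Y=2: P(Y=2) = 11/25, P(X|Y=2) = (15/22, 0, 7/22) → H(X|Y=2) = 0.90239
H(X|Y) = (11/50)·1.32218 + (17/50)·1.15955 + (11/25)·0.90239 = 1.0822 bits

I(X;Y) = H(X) - H(X|Y) = 1.5755 - 1.0822 = 0.4933 bits

Cross-check via I(X;Y) = H(X) + H(Y) - H(X,Y): computing H(Y) from the column sums and H(X,Y) from the 9 cells in the same way gives H(Y) = 1.5309 bits and H(X,Y) = 2.6131 bits, so
I(X;Y) = 1.5755 + 1.5309 - 2.6131 = 0.4933 bits ✓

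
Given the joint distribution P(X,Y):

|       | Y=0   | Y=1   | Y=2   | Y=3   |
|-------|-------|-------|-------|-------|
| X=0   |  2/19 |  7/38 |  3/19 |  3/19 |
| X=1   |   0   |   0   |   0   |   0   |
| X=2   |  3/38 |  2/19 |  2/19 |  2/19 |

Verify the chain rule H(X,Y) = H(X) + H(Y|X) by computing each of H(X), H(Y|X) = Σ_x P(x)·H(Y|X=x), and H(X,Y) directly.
H(X) = 0.9678 bits, H(Y|X) = 1.9795 bits, H(X,Y) = 2.9472 bits

Marginal of X (row sums):
  P(X=0) = 2/19 + 7/38 + 3/19 + 3/19 = 23/38
  P(X=1) = 0 + 0 + 0 + 0 = 0
  P(X=2) = 3/38 + 2/19 + 2/19 + 2/19 = 15/38
H(X) = -[(23/38)·log₂(23/38) + (15/38)·log₂(15/38)]   (outcomes with P = 0 contribute 0)
  = 0.438432 + 0.529357 = 0.9678 bits

H(Y|X) = Σ_x P(x)·H(Y|X=x):
  X=0: P(X=0) = 23/38, P(Y|X=0) = (4/23, 7/23, 6/23, 6/23) → H(Y|X=0) = 1.972647
  X=1: P(X=1) = 0 → contributes 0
  X=2: P(X=2) = 15/38, P(Y|X=2) = (1/5, 4/15, 4/15, 4/15) → H(Y|X=2) = 1.989898
H(Y|X) = (23/38)·1.972647 + (15/38)·1.989898 = 1.9795 bits

H(X,Y) = -Σ_{x,y} P(x,y) log₂ P(x,y). Per-cell terms -P(x,y)·log₂P(x,y):
  X=0: 0.341887, 0.449579, 0.420468, 0.420468
  X=1: 0.000000, 0.000000, 0.000000, 0.000000
  X=2: 0.289181, 0.341887, 0.341887, 0.341887
  (cells with P = 0 contribute 0)
Sum of the 12 terms: H(X,Y) = 2.9472 bits

Chain rule check:
  H(X) + H(Y|X) = 0.9678 + 1.9795 = 2.9473 bits
  H(X,Y) = 2.9472 bits
✓ Chain rule verified (Δ = 0.0001 is 4-dp rounding noise: each of the three values was rounded independently).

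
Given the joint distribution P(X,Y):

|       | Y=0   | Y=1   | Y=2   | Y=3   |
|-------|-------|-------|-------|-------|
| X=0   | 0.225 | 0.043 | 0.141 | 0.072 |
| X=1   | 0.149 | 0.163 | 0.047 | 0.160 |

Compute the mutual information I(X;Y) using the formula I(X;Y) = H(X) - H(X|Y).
0.1241 bits

I(X;Y) = H(X) - H(X|Y)

Marginal of X (row sums):
  P(X=0) = 0.225 + 0.043 + 0.141 + 0.072 = 0.481
  P(X=1) = 0.149 + 0.163 + 0.047 + 0.160 = 0.519
H(X) = -[0.481·log₂(0.481) + 0.519·log₂(0.519)]
  = 0.5079 + 0.4911 = 0.9990 bits

Marginal of Y (column sums):
  P(Y=0) = 0.225 + 0.149 = 0.374
  P(Y=1) = 0.043 + 0.163 = 0.206
  P(Y=2) = 0.141 + 0.047 = 0.188
  P(Y=3) = 0.072 + 0.160 = 0.232
H(X|Y) = Σ_y P(y)·H(X|Y=y):
  Y=0: P(Y=0) = 0.374, P(X|Y=0) = (225/374, 149/374) → H(X|Y=0) = 0.9700
  Y=1: P(Y=1) = 0.206, P(X|Y=1) = (43/206, 163/206) → H(X|Y=1) = 0.7391
  Y=2: P(Y=2) = 0.188, P(X|Y=2) = (3/4, 1/4) → H(X|Y=2) = 0.8113
  Y=3: P(Y=3) = 0.232, P(X|Y=3) = (9/29, 20/29) → H(X|Y=3) = 0.8936
H(X|Y) = 0.374·0.9700 + 0.206·0.7391 + 0.188·0.8113 + 0.232·0.8936 = 0.8749 bits

I(X;Y) = H(X) - H(X|Y) = 0.9990 - 0.8749 = 0.1241 bits

Cross-check via I(X;Y) = H(X) + H(Y) - H(X,Y): computing H(Y) from the column sums and H(X,Y) from the 8 cells in the same way gives H(Y) = 1.9425 bits and H(X,Y) = 2.8174 bits, so
I(X;Y) = 0.9990 + 1.9425 - 2.8174 = 0.1241 bits ✓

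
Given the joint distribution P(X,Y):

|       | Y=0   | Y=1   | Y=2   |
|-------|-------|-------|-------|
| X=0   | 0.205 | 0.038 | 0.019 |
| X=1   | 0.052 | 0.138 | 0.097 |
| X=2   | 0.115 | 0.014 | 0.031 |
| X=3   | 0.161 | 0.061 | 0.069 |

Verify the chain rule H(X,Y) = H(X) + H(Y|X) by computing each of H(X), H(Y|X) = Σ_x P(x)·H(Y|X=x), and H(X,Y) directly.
H(X) = 1.9644 bits, H(Y|X) = 1.2717 bits, H(X,Y) = 3.2361 bits

Marginal of X (row sums):
  P(X=0) = 0.205 + 0.038 + 0.019 = 0.262
  P(X=1) = 0.052 + 0.138 + 0.097 = 0.287
  P(X=2) = 0.115 + 0.014 + 0.031 = 0.160
  P(X=3) = 0.161 + 0.061 + 0.069 = 0.291
H(X) = -[0.262·log₂(0.262) + 0.287·log₂(0.287) + 0.160·log₂(0.160) + 0.291·log₂(0.291)]
  = 0.5063 + 0.5169 + 0.4230 + 0.5182 = 1.9644 bits

H(Y|X) = Σ_x P(x)·H(Y|X=x):
  X=0: P(X=0) = 0.262, P(Y|X=0) = (205/262, 19/131, 19/262) → H(Y|X=0) = 0.9555
  X=1: P(X=1) = 0.287, P(Y|X=1) = (52/287, 138/287, 97/287) → H(Y|X=1) = 1.4834
  X=2: P(X=2) = 0.160, P(Y|X=2) = (23/32, 7/80, 31/160) → H(Y|X=2) = 1.1087
  X=3: P(X=3) = 0.291, P(Y|X=3) = (161/291, 61/291, 23/97) → H(Y|X=3) = 1.4373
H(Y|X) = 0.262·0.9555 + 0.287·1.4834 + 0.160·1.1087 + 0.291·1.4373 = 1.2717 bits

H(X,Y) = -Σ_{x,y} P(x,y) log₂ P(x,y). Per-cell terms -P(x,y)·log₂P(x,y):
  X=0: 0.4687, 0.1793, 0.1086
  X=1: 0.2218, 0.3943, 0.3265
  X=2: 0.3588, 0.0862, 0.1554
  X=3: 0.4242, 0.2461, 0.2662
Sum of the 12 terms: H(X,Y) = 3.2361 bits

Chain rule check:
  H(X) + H(Y|X) = 1.9644 + 1.2717 = 3.2361 bits
  H(X,Y) = 3.2361 bits
✓ Chain rule verified.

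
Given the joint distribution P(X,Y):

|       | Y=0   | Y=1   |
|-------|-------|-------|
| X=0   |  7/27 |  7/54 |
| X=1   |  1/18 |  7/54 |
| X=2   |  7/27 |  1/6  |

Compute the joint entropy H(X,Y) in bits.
2.4365 bits

H(X,Y) = -Σ_{x,y} P(x,y) log₂ P(x,y). Per-cell terms -P(x,y)·log₂P(x,y):
  X=0: 0.5049, 0.3821
  X=1: 0.2317, 0.3821
  X=2: 0.5049, 0.4308
Sum of the 6 terms: H(X,Y) = 2.4365 bits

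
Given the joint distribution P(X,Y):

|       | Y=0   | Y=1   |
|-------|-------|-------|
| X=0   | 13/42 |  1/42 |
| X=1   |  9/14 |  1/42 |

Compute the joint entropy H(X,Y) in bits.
1.1902 bits

H(X,Y) = -Σ_{x,y} P(x,y) log₂ P(x,y). Per-cell terms -P(x,y)·log₂P(x,y):
  X=0: 0.52368, 0.12839
  X=1: 0.40978, 0.12839
Sum of the 4 terms: H(X,Y) = 1.1902 bits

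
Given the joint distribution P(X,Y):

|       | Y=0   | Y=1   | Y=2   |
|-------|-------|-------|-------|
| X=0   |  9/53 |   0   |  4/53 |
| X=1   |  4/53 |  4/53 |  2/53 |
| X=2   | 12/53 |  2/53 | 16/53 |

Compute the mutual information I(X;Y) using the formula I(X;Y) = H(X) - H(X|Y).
0.1676 bits

I(X;Y) = H(X) - H(X|Y)

Marginal of X (row sums):
  P(X=0) = 9/53 + 0 + 4/53 = 13/53
  P(X=1) = 4/53 + 4/53 + 2/53 = 10/53
  P(X=2) = 12/53 + 2/53 + 16/53 = 30/53
H(X) = -[(13/53)·log₂(13/53) + (10/53)·log₂(10/53) + (30/53)·log₂(30/53)]
  = 0.4973 + 0.4540 + 0.4647 = 1.4160 bits

Marginal of Y (column sums):
  P(Y=0) = 9/53 + 4/53 + 12/53 = 25/53
  P(Y=1) = 0 + 4/53 + 2/53 = 6/53
  P(Y=2) = 4/53 + 2/53 + 16/53 = 22/53
H(X|Y) = Σ_y P(y)·H(X|Y=y):
  Y=0: P(Y=0) = 25/53, P(X|Y=0) = (9/25, 4/25, 12/25) → H(X|Y=0) = 1.4619
  Y=1: P(Y=1) = 6/53, P(X|Y=1) = (0, 2/3, 1/3) → H(X|Y=1) = 0.9183
  Y=2: P(Y=2) = 22/53, P(X|Y=2) = (2/11, 1/11, 8/11) → H(X|Y=2) = 1.0958
H(X|Y) = (25/53)·1.4619 + (6/53)·0.9183 + (22/53)·1.0958 = 1.2484 bits

I(X;Y) = H(X) - H(X|Y) = 1.4160 - 1.2484 = 0.1676 bits

Cross-check via I(X;Y) = H(X) + H(Y) - H(X,Y): computing H(Y) from the column sums and H(X,Y) from the 9 cells in the same way gives H(Y) = 1.3937 bits and H(X,Y) = 2.6421 bits, so
I(X;Y) = 1.4160 + 1.3937 - 2.6421 = 0.1676 bits ✓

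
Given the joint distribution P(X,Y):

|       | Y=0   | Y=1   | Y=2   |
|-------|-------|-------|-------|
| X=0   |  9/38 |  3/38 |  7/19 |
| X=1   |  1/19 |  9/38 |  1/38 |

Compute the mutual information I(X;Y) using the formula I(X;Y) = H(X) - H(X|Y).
0.3061 bits

I(X;Y) = H(X) - H(X|Y)

Marginal of X (row sums):
  P(X=0) = 9/38 + 3/38 + 7/19 = 13/19
  P(X=1) = 1/19 + 9/38 + 1/38 = 6/19
H(X) = -[(13/19)·log₂(13/19) + (6/19)·log₂(6/19)]
  = 0.374597 + 0.525147 = 0.899744 bits

Marginal of Y (column sums):
  P(Y=0) = 9/38 + 1/19 = 11/38
  P(Y=1) = 3/38 + 9/38 = 6/19
  P(Y=2) = 7/19 + 1/38 = 15/38
H(X|Y) = Σ_y P(y)·H(X|Y=y):
  Y=0: P(Y=0) = 11/38, P(X|Y=0) = (9/11, 2/11) → H(X|Y=0) = 0.684038
  Y=1: P(Y=1) = 6/19, P(X|Y=1) = (1/4, 3/4) → H(X|Y=1) = 0.811278
  Y=2: P(Y=2) = 15/38, P(X|Y=2) = (14/15, 1/15) → H(X|Y=2) = 0.353359
H(X|Y) = (11/38)·0.684038 + (6/19)·0.811278 + (15/38)·0.353359 = 0.593688 bits

I(X;Y) = H(X) - H(X|Y) = 0.899744 - 0.593688 = 0.3061 bits

Cross-check via I(X;Y) = H(X) + H(Y) - H(X,Y): computing H(Y) from the column sums and H(X,Y) from the 6 cells in the same way gives H(Y) = 1.572226 bits and H(X,Y) = 2.165914 bits, so
I(X;Y) = 0.899744 + 1.572226 - 2.165914 = 0.3061 bits ✓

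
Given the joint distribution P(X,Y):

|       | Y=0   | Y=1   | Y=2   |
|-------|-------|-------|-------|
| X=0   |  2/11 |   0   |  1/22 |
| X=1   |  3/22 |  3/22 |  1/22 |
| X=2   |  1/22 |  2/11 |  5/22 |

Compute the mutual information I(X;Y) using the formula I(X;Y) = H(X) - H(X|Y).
0.3383 bits

I(X;Y) = H(X) - H(X|Y)

Marginal of X (row sums):
  P(X=0) = 2/11 + 0 + 1/22 = 5/22
  P(X=1) = 3/22 + 3/22 + 1/22 = 7/22
  P(X=2) = 1/22 + 2/11 + 5/22 = 5/11
H(X) = -[(5/22)·log₂(5/22) + (7/22)·log₂(7/22) + (5/11)·log₂(5/11)]
  = 0.48580 + 0.52566 + 0.51705 = 1.5285 bits

Marginal of Y (column sums):
  P(Y=0) = 2/11 + 3/22 + 1/22 = 4/11
  P(Y=1) = 0 + 3/22 + 2/11 = 7/22
  P(Y=2) = 1/22 + 1/22 + 5/22 = 7/22
H(X|Y) = Σ_y P(y)·H(X|Y=y):
  Y=0: P(Y=0) = 4/11, P(X|Y=0) = (1/2, 3/8, 1/8) → H(X|Y=0) = 1.40564
  Y=1: P(Y=1) = 7/22, P(X|Y=1) = (0, 3/7, 4/7) → H(X|Y=1) = 0.98523
  Y=2: P(Y=2) = 7/22, P(X|Y=2) = (1/7, 1/7, 5/7) → H(X|Y=2) = 1.14883
H(X|Y) = (4/11)·1.40564 + (7/22)·0.98523 + (7/22)·1.14883 = 1.1902 bits

I(X;Y) = H(X) - H(X|Y) = 1.5285 - 1.1902 = 0.3383 bits

Cross-check via I(X;Y) = H(X) + H(Y) - H(X,Y): computing H(Y) from the column sums and H(X,Y) from the 9 cells in the same way gives H(Y) = 1.5820 bits and H(X,Y) = 2.7722 bits, so
I(X;Y) = 1.5285 + 1.5820 - 2.7722 = 0.3383 bits ✓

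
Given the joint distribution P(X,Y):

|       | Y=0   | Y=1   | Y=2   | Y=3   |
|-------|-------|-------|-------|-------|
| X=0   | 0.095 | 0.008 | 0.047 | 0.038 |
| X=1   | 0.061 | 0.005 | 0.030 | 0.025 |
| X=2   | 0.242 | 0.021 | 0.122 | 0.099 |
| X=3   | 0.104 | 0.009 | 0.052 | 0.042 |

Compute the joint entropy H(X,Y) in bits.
3.4617 bits

H(X,Y) = -Σ_{x,y} P(x,y) log₂ P(x,y). Per-cell terms -P(x,y)·log₂P(x,y):
  X=0: 0.3226, 0.0557, 0.2073, 0.1793
  X=1: 0.2461, 0.0382, 0.1518, 0.1330
  X=2: 0.4954, 0.1170, 0.3703, 0.3303
  X=3: 0.3396, 0.0612, 0.2218, 0.1921
Sum of the 16 terms: H(X,Y) = 3.4617 bits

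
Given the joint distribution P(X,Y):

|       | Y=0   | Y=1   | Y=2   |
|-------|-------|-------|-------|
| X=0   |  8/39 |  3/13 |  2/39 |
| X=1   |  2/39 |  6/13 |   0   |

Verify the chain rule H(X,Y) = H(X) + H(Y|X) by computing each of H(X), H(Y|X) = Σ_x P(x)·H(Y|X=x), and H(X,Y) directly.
H(X) = 0.9995 bits, H(Y|X) = 0.9118 bits, H(X,Y) = 1.9114 bits

Marginal of X (row sums):
  P(X=0) = 8/39 + 3/13 + 2/39 = 19/39
  P(X=1) = 2/39 + 6/13 + 0 = 20/39
H(X) = -[(19/39)·log₂(19/39) + (20/39)·log₂(20/39)]
  = 0.5054 + 0.4941 = 0.9995 bits

H(Y|X) = Σ_x P(x)·H(Y|X=x):
  X=0: P(X=0) = 19/39, P(Y|X=0) = (8/19, 9/19, 2/19) → H(Y|X=0) = 1.3780
  X=1: P(X=1) = 20/39, P(Y|X=1) = (1/10, 9/10, 0) → H(Y|X=1) = 0.4690
H(Y|X) = (19/39)·1.3780 + (20/39)·0.4690 = 0.9118 bits

H(X,Y) = -Σ_{x,y} P(x,y) log₂ P(x,y). Per-cell terms -P(x,y)·log₂P(x,y):
  X=0: 0.4688, 0.4882, 0.2198
  X=1: 0.2198, 0.5148, 0.0000
  (cells with P = 0 contribute 0)
Sum of the 6 terms: H(X,Y) = 1.9114 bits

Chain rule check:
  H(X) + H(Y|X) = 0.9995 + 0.9118 = 1.9113 bits
  H(X,Y) = 1.9114 bits
✓ Chain rule verified (Δ = 0.0001 is 4-dp rounding noise: each of the three values was rounded independently).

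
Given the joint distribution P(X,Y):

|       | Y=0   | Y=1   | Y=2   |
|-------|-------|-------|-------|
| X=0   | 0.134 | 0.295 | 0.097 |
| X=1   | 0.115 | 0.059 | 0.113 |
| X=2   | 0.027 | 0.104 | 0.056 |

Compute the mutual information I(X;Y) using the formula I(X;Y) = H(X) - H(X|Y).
0.0905 bits

I(X;Y) = H(X) - H(X|Y)

Marginal of X (row sums):
  P(X=0) = 0.134 + 0.295 + 0.097 = 0.526
  P(X=1) = 0.115 + 0.059 + 0.113 = 0.287
  P(X=2) = 0.027 + 0.104 + 0.056 = 0.187
H(X) = -[0.526·log₂(0.526) + 0.287·log₂(0.287) + 0.187·log₂(0.187)]
  = 0.4875 + 0.5169 + 0.4523 = 1.4567 bits

Marginal of Y (column sums):
  P(Y=0) = 0.134 + 0.115 + 0.027 = 0.276
  P(Y=1) = 0.295 + 0.059 + 0.104 = 0.458
  P(Y=2) = 0.097 + 0.113 + 0.056 = 0.266
H(X|Y) = Σ_y P(y)·H(X|Y=y):
  Y=0: P(Y=0) = 0.276, P(X|Y=0) = (67/138, 5/12, 9/92) → H(X|Y=0) = 1.3604
  Y=1: P(Y=1) = 0.458, P(X|Y=1) = (295/458, 59/458, 52/229) → H(X|Y=1) = 1.2753
  Y=2: P(Y=2) = 0.266, P(X|Y=2) = (97/266, 113/266, 4/19) → H(X|Y=2) = 1.5287
H(X|Y) = 0.276·1.3604 + 0.458·1.2753 + 0.266·1.5287 = 1.3662 bits

I(X;Y) = H(X) - H(X|Y) = 1.4567 - 1.3662 = 0.0905 bits

Cross-check via I(X;Y) = H(X) + H(Y) - H(X,Y): computing H(Y) from the column sums and H(X,Y) from the 9 cells in the same way gives H(Y) = 1.5368 bits and H(X,Y) = 2.9030 bits, so
I(X;Y) = 1.4567 + 1.5368 - 2.9030 = 0.0905 bits ✓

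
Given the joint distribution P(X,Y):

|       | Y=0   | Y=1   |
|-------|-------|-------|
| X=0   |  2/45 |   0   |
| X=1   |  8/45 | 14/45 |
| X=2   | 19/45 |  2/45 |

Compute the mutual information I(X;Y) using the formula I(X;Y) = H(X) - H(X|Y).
0.2649 bits

I(X;Y) = H(X) - H(X|Y)

Marginal of X (row sums):
  P(X=0) = 2/45 + 0 = 2/45
  P(X=1) = 8/45 + 14/45 = 22/45
  P(X=2) = 19/45 + 2/45 = 7/15
H(X) = -[(2/45)·log₂(2/45) + (22/45)·log₂(22/45) + (7/15)·log₂(7/15)]
  = 0.199638 + 0.504739 + 0.513117 = 1.21749 bits

Marginal of Y (column sums):
  P(Y=0) = 2/45 + 8/45 + 19/45 = 29/45
  P(Y=1) = 0 + 14/45 + 2/45 = 16/45
H(X|Y) = Σ_y P(y)·H(X|Y=y):
  Y=0: P(Y=0) = 29/45, P(X|Y=0) = (2/29, 8/29, 19/29) → H(X|Y=0) = 1.178304
  Y=1: P(Y=1) = 16/45, P(X|Y=1) = (0, 7/8, 1/8) → H(X|Y=1) = 0.543564
H(X|Y) = (29/45)·1.178304 + (16/45)·0.543564 = 0.95262 bits

I(X;Y) = H(X) - H(X|Y) = 1.21749 - 0.95262 = 0.2649 bits

Cross-check via I(X;Y) = H(X) + H(Y) - H(X,Y): computing H(Y) from the column sums and H(X,Y) from the 6 cells in the same way gives H(Y) = 0.93893 bits and H(X,Y) = 1.89155 bits, so
I(X;Y) = 1.21749 + 0.93893 - 1.89155 = 0.2649 bits ✓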